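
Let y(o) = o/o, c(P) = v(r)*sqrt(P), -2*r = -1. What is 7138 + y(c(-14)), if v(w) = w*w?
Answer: 7139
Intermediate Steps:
r = 1/2 (r = -1/2*(-1) = 1/2 ≈ 0.50000)
v(w) = w**2
c(P) = sqrt(P)/4 (c(P) = (1/2)**2*sqrt(P) = sqrt(P)/4)
y(o) = 1
7138 + y(c(-14)) = 7138 + 1 = 7139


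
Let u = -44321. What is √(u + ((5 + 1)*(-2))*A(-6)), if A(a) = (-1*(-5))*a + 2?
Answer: I*√43985 ≈ 209.73*I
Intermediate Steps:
A(a) = 2 + 5*a (A(a) = 5*a + 2 = 2 + 5*a)
√(u + ((5 + 1)*(-2))*A(-6)) = √(-44321 + ((5 + 1)*(-2))*(2 + 5*(-6))) = √(-44321 + (6*(-2))*(2 - 30)) = √(-44321 - 12*(-28)) = √(-44321 + 336) = √(-43985) = I*√43985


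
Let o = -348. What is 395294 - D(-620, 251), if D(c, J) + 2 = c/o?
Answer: 34390597/87 ≈ 3.9529e+5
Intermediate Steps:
D(c, J) = -2 - c/348 (D(c, J) = -2 + c/(-348) = -2 + c*(-1/348) = -2 - c/348)
395294 - D(-620, 251) = 395294 - (-2 - 1/348*(-620)) = 395294 - (-2 + 155/87) = 395294 - 1*(-19/87) = 395294 + 19/87 = 34390597/87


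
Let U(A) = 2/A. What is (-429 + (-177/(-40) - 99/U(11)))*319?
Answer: -12365397/40 ≈ -3.0914e+5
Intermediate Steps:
(-429 + (-177/(-40) - 99/U(11)))*319 = (-429 + (-177/(-40) - 99/(2/11)))*319 = (-429 + (-177*(-1/40) - 99/(2*(1/11))))*319 = (-429 + (177/40 - 99/2/11))*319 = (-429 + (177/40 - 99*11/2))*319 = (-429 + (177/40 - 1089/2))*319 = (-429 - 21603/40)*319 = -38763/40*319 = -12365397/40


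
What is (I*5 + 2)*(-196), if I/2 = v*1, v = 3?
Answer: -6272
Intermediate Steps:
I = 6 (I = 2*(3*1) = 2*3 = 6)
(I*5 + 2)*(-196) = (6*5 + 2)*(-196) = (30 + 2)*(-196) = 32*(-196) = -6272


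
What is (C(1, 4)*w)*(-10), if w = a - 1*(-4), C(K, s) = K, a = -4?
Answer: 0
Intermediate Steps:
w = 0 (w = -4 - 1*(-4) = -4 + 4 = 0)
(C(1, 4)*w)*(-10) = (1*0)*(-10) = 0*(-10) = 0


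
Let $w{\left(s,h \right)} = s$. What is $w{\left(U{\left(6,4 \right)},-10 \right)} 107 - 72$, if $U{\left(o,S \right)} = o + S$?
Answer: $998$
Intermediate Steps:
$U{\left(o,S \right)} = S + o$
$w{\left(U{\left(6,4 \right)},-10 \right)} 107 - 72 = \left(4 + 6\right) 107 - 72 = 10 \cdot 107 - 72 = 1070 - 72 = 998$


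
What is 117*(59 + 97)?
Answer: 18252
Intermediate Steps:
117*(59 + 97) = 117*156 = 18252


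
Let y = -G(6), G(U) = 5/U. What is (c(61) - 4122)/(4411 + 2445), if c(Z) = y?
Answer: -24737/41136 ≈ -0.60135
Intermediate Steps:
y = -⅚ (y = -5/6 = -1*⅚ = -⅚ ≈ -0.83333)
c(Z) = -⅚
(c(61) - 4122)/(4411 + 2445) = (-⅚ - 4122)/(4411 + 2445) = -24737/6/6856 = -24737/6*1/6856 = -24737/41136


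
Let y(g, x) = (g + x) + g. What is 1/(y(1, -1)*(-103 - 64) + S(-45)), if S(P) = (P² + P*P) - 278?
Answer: 1/3605 ≈ 0.00027739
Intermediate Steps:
S(P) = -278 + 2*P² (S(P) = (P² + P²) - 278 = 2*P² - 278 = -278 + 2*P²)
y(g, x) = x + 2*g
1/(y(1, -1)*(-103 - 64) + S(-45)) = 1/((-1 + 2*1)*(-103 - 64) + (-278 + 2*(-45)²)) = 1/((-1 + 2)*(-167) + (-278 + 2*2025)) = 1/(1*(-167) + (-278 + 4050)) = 1/(-167 + 3772) = 1/3605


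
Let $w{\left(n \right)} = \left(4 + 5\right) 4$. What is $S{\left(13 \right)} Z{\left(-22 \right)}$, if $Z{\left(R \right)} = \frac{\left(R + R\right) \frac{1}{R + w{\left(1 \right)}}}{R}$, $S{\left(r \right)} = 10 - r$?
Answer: $- \frac{3}{7} \approx -0.42857$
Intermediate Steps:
$w{\left(n \right)} = 36$ ($w{\left(n \right)} = 9 \cdot 4 = 36$)
$Z{\left(R \right)} = \frac{2}{36 + R}$ ($Z{\left(R \right)} = \frac{\left(R + R\right) \frac{1}{R + 36}}{R} = \frac{2 R \frac{1}{36 + R}}{R} = \frac{2}{36 + R}$)
$S{\left(13 \right)} Z{\left(-22 \right)} = \left(10 - 13\right) \frac{2}{36 - 22} = \left(10 - 13\right) \frac{2}{14} = - 3 \cdot 2 \cdot \frac{1}{14} = \left(-3\right) \frac{1}{7} = - \frac{3}{7}$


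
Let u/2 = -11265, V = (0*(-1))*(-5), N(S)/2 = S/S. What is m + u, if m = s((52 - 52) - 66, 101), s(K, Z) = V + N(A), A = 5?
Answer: -22528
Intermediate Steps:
N(S) = 2 (N(S) = 2*(S/S) = 2*1 = 2)
V = 0 (V = 0*(-5) = 0)
s(K, Z) = 2 (s(K, Z) = 0 + 2 = 2)
u = -22530 (u = 2*(-11265) = -22530)
m = 2
m + u = 2 - 22530 = -22528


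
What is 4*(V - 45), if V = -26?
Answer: -284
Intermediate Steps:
4*(V - 45) = 4*(-26 - 45) = 4*(-71) = -284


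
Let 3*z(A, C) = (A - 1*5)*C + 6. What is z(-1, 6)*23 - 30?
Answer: -260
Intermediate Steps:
z(A, C) = 2 + C*(-5 + A)/3 (z(A, C) = ((A - 1*5)*C + 6)/3 = ((A - 5)*C + 6)/3 = ((-5 + A)*C + 6)/3 = (C*(-5 + A) + 6)/3 = (6 + C*(-5 + A))/3 = 2 + C*(-5 + A)/3)
z(-1, 6)*23 - 30 = (2 - 5/3*6 + (⅓)*(-1)*6)*23 - 30 = (2 - 10 - 2)*23 - 30 = -10*23 - 30 = -230 - 30 = -260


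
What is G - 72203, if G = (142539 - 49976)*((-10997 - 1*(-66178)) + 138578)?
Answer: 17934842114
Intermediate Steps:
G = 17934914317 (G = 92563*((-10997 + 66178) + 138578) = 92563*(55181 + 138578) = 92563*193759 = 17934914317)
G - 72203 = 17934914317 - 72203 = 17934842114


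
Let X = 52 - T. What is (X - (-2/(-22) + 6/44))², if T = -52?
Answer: 5212089/484 ≈ 10769.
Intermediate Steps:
X = 104 (X = 52 - 1*(-52) = 52 + 52 = 104)
(X - (-2/(-22) + 6/44))² = (104 - (-2/(-22) + 6/44))² = (104 - (-2*(-1/22) + 6*(1/44)))² = (104 - (1/11 + 3/22))² = (104 - 1*5/22)² = (104 - 5/22)² = (2283/22)² = 5212089/484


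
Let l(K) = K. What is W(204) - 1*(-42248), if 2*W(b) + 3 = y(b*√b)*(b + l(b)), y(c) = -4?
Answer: 82861/2 ≈ 41431.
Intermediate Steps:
W(b) = -3/2 - 4*b (W(b) = -3/2 + (-4*(b + b))/2 = -3/2 + (-8*b)/2 = -3/2 - 4*b)
W(204) - 1*(-42248) = (-3/2 - 4*204) - 1*(-42248) = (-3/2 - 816) + 42248 = -1635/2 + 42248 = 82861/2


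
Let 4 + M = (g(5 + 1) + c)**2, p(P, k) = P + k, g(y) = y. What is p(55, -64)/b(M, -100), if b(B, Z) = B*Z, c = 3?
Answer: 9/7700 ≈ 0.0011688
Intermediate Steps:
M = 77 (M = -4 + ((5 + 1) + 3)**2 = -4 + (6 + 3)**2 = -4 + 9**2 = -4 + 81 = 77)
p(55, -64)/b(M, -100) = (55 - 64)/((77*(-100))) = -9/(-7700) = -9*(-1/7700) = 9/7700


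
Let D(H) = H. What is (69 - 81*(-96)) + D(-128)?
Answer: 7717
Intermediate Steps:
(69 - 81*(-96)) + D(-128) = (69 - 81*(-96)) - 128 = (69 + 7776) - 128 = 7845 - 128 = 7717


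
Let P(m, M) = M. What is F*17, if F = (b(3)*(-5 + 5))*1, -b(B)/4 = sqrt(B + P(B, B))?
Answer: 0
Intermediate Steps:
b(B) = -4*sqrt(2)*sqrt(B) (b(B) = -4*sqrt(B + B) = -4*sqrt(2)*sqrt(B))
F = 0 (F = ((-4*sqrt(2)*sqrt(3))*(-5 + 5))*1 = (-4*sqrt(6)*0)*1 = 0*1 = 0)
F*17 = 0*17 = 0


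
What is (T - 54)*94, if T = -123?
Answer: -16638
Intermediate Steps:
(T - 54)*94 = (-123 - 54)*94 = -177*94 = -16638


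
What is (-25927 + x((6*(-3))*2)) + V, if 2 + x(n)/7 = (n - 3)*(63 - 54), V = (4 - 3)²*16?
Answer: -28382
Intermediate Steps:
V = 16 (V = 1²*16 = 1*16 = 16)
x(n) = -203 + 63*n (x(n) = -14 + 7*((n - 3)*(63 - 54)) = -14 + 7*((-3 + n)*9) = -14 + 7*(-27 + 9*n) = -14 + (-189 + 63*n) = -203 + 63*n)
(-25927 + x((6*(-3))*2)) + V = (-25927 + (-203 + 63*((6*(-3))*2))) + 16 = (-25927 + (-203 + 63*(-18*2))) + 16 = (-25927 + (-203 + 63*(-36))) + 16 = (-25927 + (-203 - 2268)) + 16 = (-25927 - 2471) + 16 = -28398 + 16 = -28382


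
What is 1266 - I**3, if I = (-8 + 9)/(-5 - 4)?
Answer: 922915/729 ≈ 1266.0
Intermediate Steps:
I = -1/9 (I = 1/(-9) = 1*(-1/9) = -1/9 ≈ -0.11111)
1266 - I**3 = 1266 - (-1/9)**3 = 1266 - 1*(-1/729) = 1266 + 1/729 = 922915/729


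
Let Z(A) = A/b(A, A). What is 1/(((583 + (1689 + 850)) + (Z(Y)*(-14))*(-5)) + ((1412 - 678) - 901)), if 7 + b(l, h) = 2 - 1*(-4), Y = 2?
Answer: 1/2815 ≈ 0.00035524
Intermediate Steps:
b(l, h) = -1 (b(l, h) = -7 + (2 - 1*(-4)) = -7 + (2 + 4) = -7 + 6 = -1)
Z(A) = -A (Z(A) = A/(-1) = A*(-1) = -A)
1/(((583 + (1689 + 850)) + (Z(Y)*(-14))*(-5)) + ((1412 - 678) - 901)) = 1/(((583 + (1689 + 850)) + (-1*2*(-14))*(-5)) + ((1412 - 678) - 901)) = 1/(((583 + 2539) - 2*(-14)*(-5)) + (734 - 901)) = 1/((3122 + 28*(-5)) - 167) = 1/((3122 - 140) - 167) = 1/(2982 - 167) = 1/2815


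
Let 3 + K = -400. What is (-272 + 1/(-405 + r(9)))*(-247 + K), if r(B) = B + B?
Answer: 68422250/387 ≈ 1.7680e+5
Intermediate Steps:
r(B) = 2*B
K = -403 (K = -3 - 400 = -403)
(-272 + 1/(-405 + r(9)))*(-247 + K) = (-272 + 1/(-405 + 2*9))*(-247 - 403) = (-272 + 1/(-405 + 18))*(-650) = (-272 + 1/(-387))*(-650) = (-272 - 1/387)*(-650) = -105265/387*(-650) = 68422250/387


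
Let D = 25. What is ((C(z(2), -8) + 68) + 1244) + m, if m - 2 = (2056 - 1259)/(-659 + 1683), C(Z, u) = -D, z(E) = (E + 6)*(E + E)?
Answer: 1320733/1024 ≈ 1289.8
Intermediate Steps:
z(E) = 2*E*(6 + E) (z(E) = (6 + E)*(2*E) = 2*E*(6 + E))
C(Z, u) = -25 (C(Z, u) = -1*25 = -25)
m = 2845/1024 (m = 2 + (2056 - 1259)/(-659 + 1683) = 2 + 797/1024 = 2845/1024 ≈ 2.7783)
((C(z(2), -8) + 68) + 1244) + m = ((-25 + 68) + 1244) + 2845/1024 = (43 + 1244) + 2845/1024 = 1287 + 2845/1024 = 1320733/1024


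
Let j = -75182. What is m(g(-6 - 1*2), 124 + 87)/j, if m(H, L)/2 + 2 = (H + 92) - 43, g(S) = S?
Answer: -39/37591 ≈ -0.0010375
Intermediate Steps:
m(H, L) = 94 + 2*H (m(H, L) = -4 + 2*((H + 92) - 43) = -4 + 2*((92 + H) - 43) = -4 + 2*(49 + H) = -4 + (98 + 2*H) = 94 + 2*H)
m(g(-6 - 1*2), 124 + 87)/j = (94 + 2*(-6 - 1*2))/(-75182) = (94 + 2*(-6 - 2))*(-1/75182) = (94 + 2*(-8))*(-1/75182) = (94 - 16)*(-1/75182) = 78*(-1/75182) = -39/37591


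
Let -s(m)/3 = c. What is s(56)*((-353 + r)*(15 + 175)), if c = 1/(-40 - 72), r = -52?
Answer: -115425/56 ≈ -2061.2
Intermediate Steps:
c = -1/112 (c = 1/(-112) = -1/112 ≈ -0.0089286)
s(m) = 3/112 (s(m) = -3*(-1/112) = 3/112)
s(56)*((-353 + r)*(15 + 175)) = 3*((-353 - 52)*(15 + 175))/112 = 3*(-405*190)/112 = (3/112)*(-76950) = -115425/56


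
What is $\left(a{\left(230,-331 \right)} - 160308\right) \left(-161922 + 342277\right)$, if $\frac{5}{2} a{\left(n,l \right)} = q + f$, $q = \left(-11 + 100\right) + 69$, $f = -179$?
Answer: $-28913864322$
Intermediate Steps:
$q = 158$ ($q = 89 + 69 = 158$)
$a{\left(n,l \right)} = - \frac{42}{5}$ ($a{\left(n,l \right)} = \frac{2 \left(158 - 179\right)}{5} = \frac{2}{5} \left(-21\right) = - \frac{42}{5}$)
$\left(a{\left(230,-331 \right)} - 160308\right) \left(-161922 + 342277\right) = \left(- \frac{42}{5} - 160308\right) \left(-161922 + 342277\right) = \left(- \frac{801582}{5}\right) 180355 = -28913864322$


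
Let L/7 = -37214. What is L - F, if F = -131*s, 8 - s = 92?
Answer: -271502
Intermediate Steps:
L = -260498 (L = 7*(-37214) = -260498)
s = -84 (s = 8 - 1*92 = 8 - 92 = -84)
F = 11004 (F = -131*(-84) = 11004)
L - F = -260498 - 1*11004 = -260498 - 11004 = -271502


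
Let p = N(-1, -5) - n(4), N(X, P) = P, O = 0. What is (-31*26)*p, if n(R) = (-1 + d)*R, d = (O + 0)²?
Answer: 806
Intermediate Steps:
d = 0 (d = (0 + 0)² = 0² = 0)
n(R) = -R (n(R) = (-1 + 0)*R = -R)
p = -1 (p = -5 - (-1)*4 = -5 - 1*(-4) = -5 + 4 = -1)
(-31*26)*p = -31*26*(-1) = -806*(-1) = 806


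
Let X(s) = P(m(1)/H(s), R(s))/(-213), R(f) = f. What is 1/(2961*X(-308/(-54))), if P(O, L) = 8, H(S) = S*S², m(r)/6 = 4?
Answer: -71/7896 ≈ -0.0089919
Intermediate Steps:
m(r) = 24 (m(r) = 6*4 = 24)
H(S) = S³
X(s) = -8/213 (X(s) = 8/(-213) = 8*(-1/213) = -8/213)
1/(2961*X(-308/(-54))) = 1/(2961*(-8/213)) = (1/2961)*(-213/8) = -71/7896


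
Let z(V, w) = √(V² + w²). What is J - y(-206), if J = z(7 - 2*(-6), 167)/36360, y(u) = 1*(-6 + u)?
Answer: 212 + √1130/7272 ≈ 212.00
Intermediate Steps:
y(u) = -6 + u
J = √1130/7272 (J = √((7 - 2*(-6))² + 167²)/36360 = √((7 + 12)² + 27889)*(1/36360) = √(19² + 27889)*(1/36360) = √(361 + 27889)*(1/36360) = √28250*(1/36360) = (5*√1130)*(1/36360) = √1130/7272 ≈ 0.0046226)
J - y(-206) = √1130/7272 - (-6 - 206) = √1130/7272 - 1*(-212) = √1130/7272 + 212 = 212 + √1130/7272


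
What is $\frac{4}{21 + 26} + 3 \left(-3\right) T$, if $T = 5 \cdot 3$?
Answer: $- \frac{6341}{47} \approx -134.91$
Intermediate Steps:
$T = 15$
$\frac{4}{21 + 26} + 3 \left(-3\right) T = \frac{4}{21 + 26} + 3 \left(-3\right) 15 = \frac{4}{47} - 135 = - \frac{6341}{47}$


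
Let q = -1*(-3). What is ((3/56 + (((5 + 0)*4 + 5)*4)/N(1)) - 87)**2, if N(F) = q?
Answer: 81126049/28224 ≈ 2874.4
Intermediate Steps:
q = 3
N(F) = 3
((3/56 + (((5 + 0)*4 + 5)*4)/N(1)) - 87)**2 = ((3/56 + (((5 + 0)*4 + 5)*4)/3) - 87)**2 = ((3*(1/56) + ((5*4 + 5)*4)*(1/3)) - 87)**2 = ((3/56 + ((20 + 5)*4)*(1/3)) - 87)**2 = ((3/56 + (25*4)*(1/3)) - 87)**2 = ((3/56 + 100*(1/3)) - 87)**2 = ((3/56 + 100/3) - 87)**2 = (5609/168 - 87)**2 = (-9007/168)**2 = 81126049/28224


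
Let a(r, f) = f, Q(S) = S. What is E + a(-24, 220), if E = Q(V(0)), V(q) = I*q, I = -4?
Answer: 220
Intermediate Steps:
V(q) = -4*q
E = 0 (E = -4*0 = 0)
E + a(-24, 220) = 0 + 220 = 220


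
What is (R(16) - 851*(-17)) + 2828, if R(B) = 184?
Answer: 17479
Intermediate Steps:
(R(16) - 851*(-17)) + 2828 = (184 - 851*(-17)) + 2828 = (184 + 14467) + 2828 = 14651 + 2828 = 17479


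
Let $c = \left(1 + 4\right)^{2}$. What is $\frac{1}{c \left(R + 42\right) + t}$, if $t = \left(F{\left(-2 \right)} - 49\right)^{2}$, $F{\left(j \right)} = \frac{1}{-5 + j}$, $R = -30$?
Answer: $\frac{49}{133036} \approx 0.00036832$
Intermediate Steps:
$c = 25$ ($c = 5^{2} = 25$)
$t = \frac{118336}{49}$ ($t = \left(\frac{1}{-5 - 2} - 49\right)^{2} = \left(\frac{1}{-7} - 49\right)^{2} = \left(- \frac{1}{7} - 49\right)^{2} = \left(- \frac{344}{7}\right)^{2} = \frac{118336}{49} \approx 2415.0$)
$\frac{1}{c \left(R + 42\right) + t} = \frac{1}{25 \left(-30 + 42\right) + \frac{118336}{49}} = \frac{1}{25 \cdot 12 + \frac{118336}{49}} = \frac{1}{300 + \frac{118336}{49}} = \frac{1}{\frac{133036}{49}} = \frac{49}{133036}$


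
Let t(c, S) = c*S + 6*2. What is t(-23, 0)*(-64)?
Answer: -768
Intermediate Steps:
t(c, S) = 12 + S*c (t(c, S) = S*c + 12 = 12 + S*c)
t(-23, 0)*(-64) = (12 + 0*(-23))*(-64) = (12 + 0)*(-64) = 12*(-64) = -768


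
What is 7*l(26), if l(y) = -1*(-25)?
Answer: 175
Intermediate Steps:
l(y) = 25
7*l(26) = 7*25 = 175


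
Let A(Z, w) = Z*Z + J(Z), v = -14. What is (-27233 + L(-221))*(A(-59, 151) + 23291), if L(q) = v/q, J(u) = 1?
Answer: -161132738267/221 ≈ -7.2911e+8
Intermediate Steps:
A(Z, w) = 1 + Z² (A(Z, w) = Z*Z + 1 = Z² + 1 = 1 + Z²)
L(q) = -14/q
(-27233 + L(-221))*(A(-59, 151) + 23291) = (-27233 - 14/(-221))*((1 + (-59)²) + 23291) = (-27233 - 14*(-1/221))*((1 + 3481) + 23291) = (-27233 + 14/221)*(3482 + 23291) = -6018479/221*26773 = -161132738267/221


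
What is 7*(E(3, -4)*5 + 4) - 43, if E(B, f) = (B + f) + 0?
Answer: -50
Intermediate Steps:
E(B, f) = B + f
7*(E(3, -4)*5 + 4) - 43 = 7*((3 - 4)*5 + 4) - 43 = 7*(-1*5 + 4) - 43 = 7*(-5 + 4) - 43 = 7*(-1) - 43 = -7 - 43 = -50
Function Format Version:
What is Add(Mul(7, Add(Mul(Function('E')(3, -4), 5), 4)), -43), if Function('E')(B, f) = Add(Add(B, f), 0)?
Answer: -50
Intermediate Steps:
Function('E')(B, f) = Add(B, f)
Add(Mul(7, Add(Mul(Function('E')(3, -4), 5), 4)), -43) = Add(Mul(7, Add(Mul(Add(3, -4), 5), 4)), -43) = Add(Mul(7, Add(Mul(-1, 5), 4)), -43) = Add(Mul(7, Add(-5, 4)), -43) = Add(Mul(7, -1), -43) = Add(-7, -43) = -50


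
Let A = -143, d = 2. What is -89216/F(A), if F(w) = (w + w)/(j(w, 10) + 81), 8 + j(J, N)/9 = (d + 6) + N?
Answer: 7627968/143 ≈ 53342.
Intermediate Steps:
j(J, N) = 9*N (j(J, N) = -72 + 9*((2 + 6) + N) = -72 + 9*(8 + N) = -72 + (72 + 9*N) = 9*N)
F(w) = 2*w/171 (F(w) = (w + w)/(9*10 + 81) = (2*w)/(90 + 81) = (2*w)/171 = (2*w)*(1/171) = 2*w/171)
-89216/F(A) = -89216/((2/171)*(-143)) = -89216/(-286/171) = -89216*(-171/286) = 7627968/143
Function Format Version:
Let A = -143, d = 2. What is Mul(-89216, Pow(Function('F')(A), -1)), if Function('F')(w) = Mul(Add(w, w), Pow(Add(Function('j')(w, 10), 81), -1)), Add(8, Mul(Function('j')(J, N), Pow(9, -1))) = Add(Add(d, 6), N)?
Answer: Rational(7627968, 143) ≈ 53342.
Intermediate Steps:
Function('j')(J, N) = Mul(9, N) (Function('j')(J, N) = Add(-72, Mul(9, Add(Add(2, 6), N))) = Add(-72, Mul(9, Add(8, N))) = Add(-72, Add(72, Mul(9, N))) = Mul(9, N))
Function('F')(w) = Mul(Rational(2, 171), w) (Function('F')(w) = Mul(Add(w, w), Pow(Add(Mul(9, 10), 81), -1)) = Mul(Mul(2, w), Pow(Add(90, 81), -1)) = Mul(Mul(2, w), Pow(171, -1)) = Mul(Mul(2, w), Rational(1, 171)) = Mul(Rational(2, 171), w))
Mul(-89216, Pow(Function('F')(A), -1)) = Mul(-89216, Pow(Mul(Rational(2, 171), -143), -1)) = Mul(-89216, Pow(Rational(-286, 171), -1)) = Mul(-89216, Rational(-171, 286)) = Rational(7627968, 143)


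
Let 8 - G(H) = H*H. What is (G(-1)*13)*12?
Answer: 1092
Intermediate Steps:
G(H) = 8 - H² (G(H) = 8 - H*H = 8 - H²)
(G(-1)*13)*12 = ((8 - 1*(-1)²)*13)*12 = ((8 - 1*1)*13)*12 = ((8 - 1)*13)*12 = (7*13)*12 = 91*12 = 1092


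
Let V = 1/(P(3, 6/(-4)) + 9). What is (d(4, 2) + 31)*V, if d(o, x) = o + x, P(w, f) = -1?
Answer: 37/8 ≈ 4.6250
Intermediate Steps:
V = ⅛ (V = 1/(-1 + 9) = 1/8 = ⅛ ≈ 0.12500)
(d(4, 2) + 31)*V = ((4 + 2) + 31)*(⅛) = (6 + 31)*(⅛) = 37*(⅛) = 37/8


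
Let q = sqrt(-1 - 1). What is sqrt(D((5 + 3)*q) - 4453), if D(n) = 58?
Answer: I*sqrt(4395) ≈ 66.295*I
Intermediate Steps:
q = I*sqrt(2) (q = sqrt(-2) = I*sqrt(2) ≈ 1.4142*I)
sqrt(D((5 + 3)*q) - 4453) = sqrt(58 - 4453) = sqrt(-4395) = I*sqrt(4395)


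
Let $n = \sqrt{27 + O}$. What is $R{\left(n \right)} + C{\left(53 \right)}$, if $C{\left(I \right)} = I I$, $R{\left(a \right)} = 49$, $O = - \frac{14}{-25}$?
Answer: $2858$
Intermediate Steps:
$O = \frac{14}{25}$ ($O = \left(-14\right) \left(- \frac{1}{25}\right) = \frac{14}{25} \approx 0.56$)
$n = \frac{\sqrt{689}}{5}$ ($n = \sqrt{27 + \frac{14}{25}} = \sqrt{\frac{689}{25}} = \frac{\sqrt{689}}{5} \approx 5.2498$)
$C{\left(I \right)} = I^{2}$
$R{\left(n \right)} + C{\left(53 \right)} = 49 + 53^{2} = 49 + 2809 = 2858$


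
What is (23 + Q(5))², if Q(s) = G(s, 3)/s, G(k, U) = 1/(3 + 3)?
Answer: 477481/900 ≈ 530.53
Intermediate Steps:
G(k, U) = ⅙ (G(k, U) = 1/6 = ⅙)
Q(s) = 1/(6*s)
(23 + Q(5))² = (23 + (⅙)/5)² = (23 + (⅙)*(⅕))² = (23 + 1/30)² = (691/30)² = 477481/900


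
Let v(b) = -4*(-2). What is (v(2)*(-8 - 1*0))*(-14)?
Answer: 896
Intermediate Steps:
v(b) = 8
(v(2)*(-8 - 1*0))*(-14) = (8*(-8 - 1*0))*(-14) = (8*(-8 + 0))*(-14) = (8*(-8))*(-14) = -64*(-14) = 896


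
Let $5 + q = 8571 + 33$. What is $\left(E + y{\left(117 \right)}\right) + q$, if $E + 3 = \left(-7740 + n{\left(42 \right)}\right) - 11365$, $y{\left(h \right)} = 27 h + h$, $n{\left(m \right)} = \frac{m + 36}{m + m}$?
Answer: $- \frac{101249}{14} \approx -7232.1$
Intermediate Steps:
$n{\left(m \right)} = \frac{36 + m}{2 m}$
$y{\left(h \right)} = 28 h$
$q = 8599$ ($q = -5 + \left(8571 + 33\right) = -5 + 8604 = 8599$)
$E = - \frac{267499}{14}$ ($E = -3 - \left(19105 - \frac{36 + 42}{2 \cdot 42}\right) = -3 - \left(19105 - \frac{13}{14}\right) = -3 + \left(\left(-7740 + \frac{13}{14}\right) - 11365\right) = -3 - \frac{267457}{14} = - \frac{267499}{14} \approx -19107.0$)
$\left(E + y{\left(117 \right)}\right) + q = \left(- \frac{267499}{14} + 28 \cdot 117\right) + 8599 = \left(- \frac{267499}{14} + 3276\right) + 8599 = - \frac{221635}{14} + 8599 = - \frac{101249}{14}$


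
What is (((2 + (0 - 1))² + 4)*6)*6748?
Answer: 202440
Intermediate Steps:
(((2 + (0 - 1))² + 4)*6)*6748 = (((2 - 1)² + 4)*6)*6748 = ((1² + 4)*6)*6748 = ((1 + 4)*6)*6748 = (5*6)*6748 = 30*6748 = 202440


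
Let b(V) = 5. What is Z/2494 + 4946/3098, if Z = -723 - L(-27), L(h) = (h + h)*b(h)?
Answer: 5465965/3863206 ≈ 1.4149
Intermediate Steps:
L(h) = 10*h (L(h) = (h + h)*5 = (2*h)*5 = 10*h)
Z = -453 (Z = -723 - 10*(-27) = -723 - 1*(-270) = -723 + 270 = -453)
Z/2494 + 4946/3098 = -453/2494 + 4946/3098 = -453*1/2494 + 4946*(1/3098) = -453/2494 + 2473/1549 = 5465965/3863206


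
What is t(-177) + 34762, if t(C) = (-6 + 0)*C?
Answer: 35824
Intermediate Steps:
t(C) = -6*C
t(-177) + 34762 = -6*(-177) + 34762 = 1062 + 34762 = 35824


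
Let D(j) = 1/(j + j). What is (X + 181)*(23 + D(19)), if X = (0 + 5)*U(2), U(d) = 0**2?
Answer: 158375/38 ≈ 4167.8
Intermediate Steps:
U(d) = 0
D(j) = 1/(2*j)
X = 0 (X = (0 + 5)*0 = 5*0 = 0)
(X + 181)*(23 + D(19)) = (0 + 181)*(23 + (1/2)/19) = 181*(23 + (1/2)*(1/19)) = 181*(23 + 1/38) = 181*(875/38) = 158375/38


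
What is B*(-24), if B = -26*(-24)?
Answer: -14976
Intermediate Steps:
B = 624
B*(-24) = 624*(-24) = -14976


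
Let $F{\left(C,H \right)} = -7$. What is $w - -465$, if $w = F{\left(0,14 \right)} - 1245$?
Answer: $-787$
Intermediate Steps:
$w = -1252$ ($w = -7 - 1245 = -1252$)
$w - -465 = -1252 - -465 = -1252 + 465 = -787$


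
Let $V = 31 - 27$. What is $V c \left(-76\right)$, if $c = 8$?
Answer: $-2432$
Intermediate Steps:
$V = 4$ ($V = 31 - 27 = 4$)
$V c \left(-76\right) = 4 \cdot 8 \left(-76\right) = 32 \left(-76\right) = -2432$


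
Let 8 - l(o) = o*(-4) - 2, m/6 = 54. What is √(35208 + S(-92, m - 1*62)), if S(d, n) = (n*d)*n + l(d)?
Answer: 3*I*√697822 ≈ 2506.1*I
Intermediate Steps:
m = 324 (m = 6*54 = 324)
l(o) = 10 + 4*o (l(o) = 8 - (o*(-4) - 2) = 8 - (-4*o - 2) = 8 - (-2 - 4*o) = 8 + (2 + 4*o) = 10 + 4*o)
S(d, n) = 10 + 4*d + d*n² (S(d, n) = (n*d)*n + (10 + 4*d) = (d*n)*n + (10 + 4*d) = d*n² + (10 + 4*d) = 10 + 4*d + d*n²)
√(35208 + S(-92, m - 1*62)) = √(35208 + (10 + 4*(-92) - 92*(324 - 1*62)²)) = √(35208 + (10 - 368 - 92*(324 - 62)²)) = √(35208 + (10 - 368 - 92*262²)) = √(35208 + (10 - 368 - 92*68644)) = √(35208 + (10 - 368 - 6315248)) = √(35208 - 6315606) = √(-6280398) = 3*I*√697822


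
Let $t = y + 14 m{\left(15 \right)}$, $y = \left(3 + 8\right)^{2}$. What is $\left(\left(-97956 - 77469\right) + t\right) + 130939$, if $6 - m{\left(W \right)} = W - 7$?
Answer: $-44393$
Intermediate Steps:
$m{\left(W \right)} = 13 - W$ ($m{\left(W \right)} = 6 - \left(W - 7\right) = 6 - \left(-7 + W\right) = 13 - W$)
$y = 121$ ($y = 11^{2} = 121$)
$t = 93$ ($t = 121 + 14 \left(13 - 15\right) = 121 + 14 \left(-2\right) = 121 - 28 = 93$)
$\left(\left(-97956 - 77469\right) + t\right) + 130939 = \left(\left(-97956 - 77469\right) + 93\right) + 130939 = \left(-175425 + 93\right) + 130939 = -175332 + 130939 = -44393$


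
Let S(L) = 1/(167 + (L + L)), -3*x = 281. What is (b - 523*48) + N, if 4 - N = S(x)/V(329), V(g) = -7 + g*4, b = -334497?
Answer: -28713460850/79849 ≈ -3.5960e+5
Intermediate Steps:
V(g) = -7 + 4*g
x = -281/3 (x = -⅓*281 = -281/3 ≈ -93.667)
S(L) = 1/(167 + 2*L)
N = 319399/79849 (N = 4 - 1/((167 + 2*(-281/3))*(-7 + 4*329)) = 4 - 1/((167 - 562/3)*(-7 + 1316)) = 4 - 1/((-61/3)*1309) = 4 - (-3)/(61*1309) = 4 - 1*(-3/79849) = 4 + 3/79849 = 319399/79849 ≈ 4.0000)
(b - 523*48) + N = (-334497 - 523*48) + 319399/79849 = (-334497 - 25104) + 319399/79849 = -359601 + 319399/79849 = -28713460850/79849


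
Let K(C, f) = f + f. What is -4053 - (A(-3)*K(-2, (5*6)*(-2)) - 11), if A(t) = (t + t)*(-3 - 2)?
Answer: -442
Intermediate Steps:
A(t) = -10*t (A(t) = (2*t)*(-5) = -10*t)
K(C, f) = 2*f
-4053 - (A(-3)*K(-2, (5*6)*(-2)) - 11) = -4053 - ((-10*(-3))*(2*((5*6)*(-2))) - 11) = -4053 - (30*(2*(30*(-2))) - 11) = -4053 - (30*(2*(-60)) - 11) = -4053 - (30*(-120) - 11) = -4053 - (-3600 - 11) = -4053 - 1*(-3611) = -4053 + 3611 = -442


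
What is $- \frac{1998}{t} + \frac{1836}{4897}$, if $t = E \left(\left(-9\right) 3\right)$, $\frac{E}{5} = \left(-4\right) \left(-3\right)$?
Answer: $\frac{236269}{146910} \approx 1.6083$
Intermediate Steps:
$E = 60$ ($E = 5 \left(\left(-4\right) \left(-3\right)\right) = 5 \cdot 12 = 60$)
$t = -1620$ ($t = 60 \left(\left(-9\right) 3\right) = 60 \left(-27\right) = -1620$)
$- \frac{1998}{t} + \frac{1836}{4897} = - \frac{1998}{-1620} + \frac{1836}{4897} = \left(-1998\right) \left(- \frac{1}{1620}\right) + 1836 \cdot \frac{1}{4897} = \frac{37}{30} + \frac{1836}{4897} = \frac{236269}{146910}$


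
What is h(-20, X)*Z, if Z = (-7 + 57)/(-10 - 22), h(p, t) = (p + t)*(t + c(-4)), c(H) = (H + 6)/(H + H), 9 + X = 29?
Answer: 0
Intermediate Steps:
X = 20 (X = -9 + 29 = 20)
c(H) = (6 + H)/(2*H) (c(H) = (6 + H)/((2*H)) = (6 + H)*(1/(2*H)) = (6 + H)/(2*H))
h(p, t) = (-¼ + t)*(p + t) (h(p, t) = (p + t)*(t + (½)*(6 - 4)/(-4)) = (p + t)*(t + (½)*(-¼)*2) = (p + t)*(t - ¼) = (p + t)*(-¼ + t) = (-¼ + t)*(p + t))
Z = -25/16 (Z = 50/(-32) = 50*(-1/32) = -25/16 ≈ -1.5625)
h(-20, X)*Z = (20² - ¼*(-20) - ¼*20 - 20*20)*(-25/16) = (400 + 5 - 5 - 400)*(-25/16) = 0*(-25/16) = 0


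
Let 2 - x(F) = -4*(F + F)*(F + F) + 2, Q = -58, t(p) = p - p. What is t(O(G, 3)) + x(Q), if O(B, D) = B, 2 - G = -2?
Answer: 53824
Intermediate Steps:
G = 4 (G = 2 - 1*(-2) = 2 + 2 = 4)
t(p) = 0
x(F) = 16*F² (x(F) = 2 - (-4*(F + F)*(F + F) + 2) = 2 - (-4*2*F*2*F + 2) = 2 - (-16*F² + 2) = 2 - (2 - 16*F²) = 2 + (-2 + 16*F²) = 16*F²)
t(O(G, 3)) + x(Q) = 0 + 16*(-58)² = 0 + 16*3364 = 0 + 53824 = 53824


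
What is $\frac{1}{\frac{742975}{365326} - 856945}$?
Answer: $- \frac{365326}{313063546095} \approx -1.1669 \cdot 10^{-6}$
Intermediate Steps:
$\frac{1}{\frac{742975}{365326} - 856945} = \frac{1}{- \frac{313063546095}{365326}} = - \frac{365326}{313063546095}$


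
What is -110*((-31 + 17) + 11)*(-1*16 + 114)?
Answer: 32340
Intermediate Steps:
-110*((-31 + 17) + 11)*(-1*16 + 114) = -110*(-14 + 11)*(-16 + 114) = -(-330)*98 = -110*(-294) = 32340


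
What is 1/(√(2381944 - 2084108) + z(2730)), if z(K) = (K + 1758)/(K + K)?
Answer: -7735/2802698092 + 207025*√74459/30829679012 ≈ 0.0018296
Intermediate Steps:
z(K) = (1758 + K)/(2*K) (z(K) = (1758 + K)/((2*K)) = (1758 + K)*(1/(2*K)) = (1758 + K)/(2*K))
1/(√(2381944 - 2084108) + z(2730)) = 1/(√(2381944 - 2084108) + (½)*(1758 + 2730)/2730) = 1/(√297836 + (½)*(1/2730)*4488) = 1/(2*√74459 + 374/455) = 1/(374/455 + 2*√74459)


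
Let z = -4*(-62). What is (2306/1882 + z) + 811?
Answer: 997672/941 ≈ 1060.2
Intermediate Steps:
z = 248
(2306/1882 + z) + 811 = (2306/1882 + 248) + 811 = (2306*(1/1882) + 248) + 811 = (1153/941 + 248) + 811 = 234521/941 + 811 = 997672/941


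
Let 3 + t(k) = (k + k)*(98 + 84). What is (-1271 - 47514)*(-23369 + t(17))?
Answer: 838321440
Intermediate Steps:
t(k) = -3 + 364*k (t(k) = -3 + (k + k)*(98 + 84) = -3 + (2*k)*182 = -3 + 364*k)
(-1271 - 47514)*(-23369 + t(17)) = (-1271 - 47514)*(-23369 + (-3 + 364*17)) = -48785*(-23369 + (-3 + 6188)) = -48785*(-23369 + 6185) = -48785*(-17184) = 838321440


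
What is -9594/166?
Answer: -4797/83 ≈ -57.795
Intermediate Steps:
-9594/166 = -78*123/166 = -4797/83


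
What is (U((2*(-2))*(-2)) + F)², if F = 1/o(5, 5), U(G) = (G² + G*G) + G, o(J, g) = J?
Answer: 463761/25 ≈ 18550.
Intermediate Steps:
U(G) = G + 2*G² (U(G) = (G² + G²) + G = 2*G² + G = G + 2*G²)
F = ⅕ (F = 1/5 = ⅕ ≈ 0.20000)
(U((2*(-2))*(-2)) + F)² = (((2*(-2))*(-2))*(1 + 2*((2*(-2))*(-2))) + ⅕)² = ((-4*(-2))*(1 + 2*(-4*(-2))) + ⅕)² = (8*(1 + 2*8) + ⅕)² = (8*(1 + 16) + ⅕)² = (8*17 + ⅕)² = (136 + ⅕)² = (681/5)² = 463761/25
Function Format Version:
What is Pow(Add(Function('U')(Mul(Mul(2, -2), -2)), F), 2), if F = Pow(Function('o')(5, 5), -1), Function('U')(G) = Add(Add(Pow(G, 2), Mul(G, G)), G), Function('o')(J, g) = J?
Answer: Rational(463761, 25) ≈ 18550.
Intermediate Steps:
Function('U')(G) = Add(G, Mul(2, Pow(G, 2))) (Function('U')(G) = Add(Add(Pow(G, 2), Pow(G, 2)), G) = Add(Mul(2, Pow(G, 2)), G) = Add(G, Mul(2, Pow(G, 2))))
F = Rational(1, 5) (F = Pow(5, -1) = Rational(1, 5) ≈ 0.20000)
Pow(Add(Function('U')(Mul(Mul(2, -2), -2)), F), 2) = Pow(Add(Mul(Mul(Mul(2, -2), -2), Add(1, Mul(2, Mul(Mul(2, -2), -2)))), Rational(1, 5)), 2) = Pow(Add(Mul(Mul(-4, -2), Add(1, Mul(2, Mul(-4, -2)))), Rational(1, 5)), 2) = Pow(Add(Mul(8, Add(1, Mul(2, 8))), Rational(1, 5)), 2) = Pow(Add(Mul(8, Add(1, 16)), Rational(1, 5)), 2) = Pow(Add(Mul(8, 17), Rational(1, 5)), 2) = Pow(Add(136, Rational(1, 5)), 2) = Pow(Rational(681, 5), 2) = Rational(463761, 25)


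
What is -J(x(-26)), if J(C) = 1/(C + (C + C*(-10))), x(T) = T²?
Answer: 1/5408 ≈ 0.00018491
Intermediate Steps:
J(C) = -1/(8*C) (J(C) = 1/(C + (C - 10*C)) = 1/(C - 9*C) = 1/(-8*C) = -1/(8*C))
-J(x(-26)) = -(-1)/(8*((-26)²)) = -(-1)/(8*676) = -1*(-1/5408) = 1/5408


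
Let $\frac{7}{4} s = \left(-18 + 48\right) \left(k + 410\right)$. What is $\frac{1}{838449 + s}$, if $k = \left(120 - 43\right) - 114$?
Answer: $\frac{7}{5913903} \approx 1.1837 \cdot 10^{-6}$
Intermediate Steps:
$k = -37$ ($k = 77 - 114 = -37$)
$s = \frac{44760}{7}$ ($s = \frac{4 \left(-18 + 48\right) \left(-37 + 410\right)}{7} = \frac{4 \cdot 30 \cdot 373}{7} = \frac{4}{7} \cdot 11190 = \frac{44760}{7} \approx 6394.3$)
$\frac{1}{838449 + s} = \frac{1}{838449 + \frac{44760}{7}} = \frac{1}{\frac{5913903}{7}} = \frac{7}{5913903}$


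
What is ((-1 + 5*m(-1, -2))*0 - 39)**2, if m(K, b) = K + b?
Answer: 1521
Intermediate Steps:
((-1 + 5*m(-1, -2))*0 - 39)**2 = ((-1 + 5*(-1 - 2))*0 - 39)**2 = ((-1 + 5*(-3))*0 - 39)**2 = ((-1 - 15)*0 - 39)**2 = (-16*0 - 39)**2 = (0 - 39)**2 = (-39)**2 = 1521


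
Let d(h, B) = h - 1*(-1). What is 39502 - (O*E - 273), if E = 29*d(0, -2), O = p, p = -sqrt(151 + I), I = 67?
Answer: 39775 + 29*sqrt(218) ≈ 40203.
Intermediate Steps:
d(h, B) = 1 + h (d(h, B) = h + 1 = 1 + h)
p = -sqrt(218) (p = -sqrt(151 + 67) = -sqrt(218) ≈ -14.765)
O = -sqrt(218) ≈ -14.765
E = 29 (E = 29*(1 + 0) = 29*1 = 29)
39502 - (O*E - 273) = 39502 - (-sqrt(218)*29 - 273) = 39502 - (-29*sqrt(218) - 273) = 39502 - (-273 - 29*sqrt(218)) = 39502 + (273 + 29*sqrt(218)) = 39775 + 29*sqrt(218)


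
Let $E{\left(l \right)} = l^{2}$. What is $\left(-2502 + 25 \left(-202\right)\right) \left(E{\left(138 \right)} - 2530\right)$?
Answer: $-124713728$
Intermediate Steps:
$\left(-2502 + 25 \left(-202\right)\right) \left(E{\left(138 \right)} - 2530\right) = \left(-2502 + 25 \left(-202\right)\right) \left(138^{2} - 2530\right) = \left(-2502 - 5050\right) \left(19044 - 2530\right) = \left(-7552\right) 16514 = -124713728$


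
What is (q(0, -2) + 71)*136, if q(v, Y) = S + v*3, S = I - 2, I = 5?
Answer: 10064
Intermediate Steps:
S = 3 (S = 5 - 2 = 3)
q(v, Y) = 3 + 3*v (q(v, Y) = 3 + v*3 = 3 + 3*v)
(q(0, -2) + 71)*136 = ((3 + 3*0) + 71)*136 = ((3 + 0) + 71)*136 = (3 + 71)*136 = 74*136 = 10064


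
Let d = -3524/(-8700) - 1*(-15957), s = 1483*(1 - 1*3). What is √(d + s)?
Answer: √2458298622/435 ≈ 113.98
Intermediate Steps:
s = -2966 (s = 1483*(1 - 3) = 1483*(-2) = -2966)
d = 34707356/2175 (d = -3524*(-1/8700) + 15957 = 881/2175 + 15957 = 34707356/2175 ≈ 15957.)
√(d + s) = √(34707356/2175 - 2966) = √(28256306/2175) = √2458298622/435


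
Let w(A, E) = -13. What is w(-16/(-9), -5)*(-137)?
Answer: 1781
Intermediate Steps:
w(-16/(-9), -5)*(-137) = -13*(-137) = 1781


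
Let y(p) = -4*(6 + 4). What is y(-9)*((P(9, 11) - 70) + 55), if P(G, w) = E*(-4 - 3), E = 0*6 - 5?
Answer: -800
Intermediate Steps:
E = -5 (E = 0 - 5 = -5)
P(G, w) = 35 (P(G, w) = -5*(-4 - 3) = -5*(-7) = 35)
y(p) = -40 (y(p) = -4*10 = -40)
y(-9)*((P(9, 11) - 70) + 55) = -40*((35 - 70) + 55) = -40*(-35 + 55) = -40*20 = -800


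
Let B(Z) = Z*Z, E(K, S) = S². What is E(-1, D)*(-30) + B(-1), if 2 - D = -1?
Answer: -269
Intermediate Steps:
D = 3 (D = 2 - 1*(-1) = 2 + 1 = 3)
B(Z) = Z²
E(-1, D)*(-30) + B(-1) = 3²*(-30) + (-1)² = 9*(-30) + 1 = -270 + 1 = -269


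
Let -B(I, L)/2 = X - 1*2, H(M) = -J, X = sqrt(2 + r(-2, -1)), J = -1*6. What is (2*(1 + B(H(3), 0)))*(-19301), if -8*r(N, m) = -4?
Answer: -193010 + 38602*sqrt(10) ≈ -70940.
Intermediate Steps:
r(N, m) = 1/2 (r(N, m) = -1/8*(-4) = 1/2)
J = -6
X = sqrt(10)/2 (X = sqrt(2 + 1/2) = sqrt(5/2) = sqrt(10)/2 ≈ 1.5811)
H(M) = 6 (H(M) = -1*(-6) = 6)
B(I, L) = 4 - sqrt(10) (B(I, L) = -2*(sqrt(10)/2 - 1*2) = -2*(sqrt(10)/2 - 2) = -2*(-2 + sqrt(10)/2) = 4 - sqrt(10))
(2*(1 + B(H(3), 0)))*(-19301) = (2*(1 + (4 - sqrt(10))))*(-19301) = (2*(5 - sqrt(10)))*(-19301) = (10 - 2*sqrt(10))*(-19301) = -193010 + 38602*sqrt(10)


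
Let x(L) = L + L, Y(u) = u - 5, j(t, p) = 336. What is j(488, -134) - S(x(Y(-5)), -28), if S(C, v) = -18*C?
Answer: -24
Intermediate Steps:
Y(u) = -5 + u
x(L) = 2*L
j(488, -134) - S(x(Y(-5)), -28) = 336 - (-18)*2*(-5 - 5) = 336 - (-18)*2*(-10) = 336 - (-18)*(-20) = 336 - 1*360 = 336 - 360 = -24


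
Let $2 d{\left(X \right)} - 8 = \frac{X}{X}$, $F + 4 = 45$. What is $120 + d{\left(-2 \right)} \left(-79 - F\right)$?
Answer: $-420$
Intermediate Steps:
$F = 41$ ($F = -4 + 45 = 41$)
$d{\left(X \right)} = \frac{9}{2}$ ($d{\left(X \right)} = 4 + \frac{X \frac{1}{X}}{2} = 4 + \frac{1}{2} \cdot 1 = 4 + \frac{1}{2} = \frac{9}{2}$)
$120 + d{\left(-2 \right)} \left(-79 - F\right) = 120 + \frac{9 \left(-79 - 41\right)}{2} = 120 + \frac{9}{2} \left(-120\right) = 120 - 540 = -420$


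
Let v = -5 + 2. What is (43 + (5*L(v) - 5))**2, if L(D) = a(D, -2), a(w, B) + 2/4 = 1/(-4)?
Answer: 18769/16 ≈ 1173.1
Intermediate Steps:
v = -3
a(w, B) = -3/4 (a(w, B) = -1/2 + 1/(-4) = -1/2 - 1/4 = -3/4)
L(D) = -3/4
(43 + (5*L(v) - 5))**2 = (43 + (5*(-3/4) - 5))**2 = (43 + (-15/4 - 5))**2 = (43 - 35/4)**2 = (137/4)**2 = 18769/16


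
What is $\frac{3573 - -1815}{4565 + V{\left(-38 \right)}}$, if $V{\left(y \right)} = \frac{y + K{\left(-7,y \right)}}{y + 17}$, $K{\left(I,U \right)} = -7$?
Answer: $\frac{18858}{15985} \approx 1.1797$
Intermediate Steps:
$V{\left(y \right)} = \frac{-7 + y}{17 + y}$ ($V{\left(y \right)} = \frac{y - 7}{y + 17} = \frac{-7 + y}{17 + y}$)
$\frac{3573 - -1815}{4565 + V{\left(-38 \right)}} = \frac{3573 - -1815}{4565 + \frac{-7 - 38}{17 - 38}} = \frac{3573 + \left(-482 + 2297\right)}{4565 + \frac{1}{-21} \left(-45\right)} = \frac{3573 + 1815}{4565 - - \frac{15}{7}} = \frac{5388}{4565 + \frac{15}{7}} = \frac{5388}{\frac{31970}{7}} = 5388 \cdot \frac{7}{31970} = \frac{18858}{15985}$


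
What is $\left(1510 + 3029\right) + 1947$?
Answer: $6486$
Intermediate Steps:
$\left(1510 + 3029\right) + 1947 = 4539 + 1947 = 6486$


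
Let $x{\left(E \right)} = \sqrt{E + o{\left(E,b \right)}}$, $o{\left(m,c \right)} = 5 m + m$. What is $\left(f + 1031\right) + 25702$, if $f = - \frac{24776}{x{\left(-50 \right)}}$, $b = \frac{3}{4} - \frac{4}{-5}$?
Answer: $26733 + \frac{12388 i \sqrt{14}}{35} \approx 26733.0 + 1324.3 i$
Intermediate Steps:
$b = \frac{31}{20}$ ($b = 3 \cdot \frac{1}{4} - - \frac{4}{5} = \frac{3}{4} + \frac{4}{5} = \frac{31}{20} \approx 1.55$)
$o{\left(m,c \right)} = 6 m$
$x{\left(E \right)} = \sqrt{7} \sqrt{E}$ ($x{\left(E \right)} = \sqrt{E + 6 E} = \sqrt{7 E} = \sqrt{7} \sqrt{E}$)
$f = \frac{12388 i \sqrt{14}}{35}$ ($f = - \frac{24776}{\sqrt{7} \sqrt{-50}} = - \frac{24776}{\sqrt{7} \cdot 5 i \sqrt{2}} = - \frac{24776}{5 i \sqrt{14}} = - 24776 \left(- \frac{i \sqrt{14}}{70}\right) = \frac{12388 i \sqrt{14}}{35} \approx 1324.3 i$)
$\left(f + 1031\right) + 25702 = \left(\frac{12388 i \sqrt{14}}{35} + 1031\right) + 25702 = \left(1031 + \frac{12388 i \sqrt{14}}{35}\right) + 25702 = 26733 + \frac{12388 i \sqrt{14}}{35}$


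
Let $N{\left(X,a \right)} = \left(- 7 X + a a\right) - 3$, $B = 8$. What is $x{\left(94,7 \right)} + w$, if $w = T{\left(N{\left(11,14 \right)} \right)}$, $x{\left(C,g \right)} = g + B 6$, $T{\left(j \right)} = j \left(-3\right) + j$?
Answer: $-177$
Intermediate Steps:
$N{\left(X,a \right)} = -3 + a^{2} - 7 X$ ($N{\left(X,a \right)} = \left(- 7 X + a^{2}\right) - 3 = \left(a^{2} - 7 X\right) - 3 = -3 + a^{2} - 7 X$)
$T{\left(j \right)} = - 2 j$ ($T{\left(j \right)} = - 3 j + j = - 2 j$)
$x{\left(C,g \right)} = 48 + g$ ($x{\left(C,g \right)} = g + 8 \cdot 6 = g + 48 = 48 + g$)
$w = -232$ ($w = - 2 \left(-3 + 14^{2} - 77\right) = - 2 \left(-3 + 196 - 77\right) = \left(-2\right) 116 = -232$)
$x{\left(94,7 \right)} + w = \left(48 + 7\right) - 232 = 55 - 232 = -177$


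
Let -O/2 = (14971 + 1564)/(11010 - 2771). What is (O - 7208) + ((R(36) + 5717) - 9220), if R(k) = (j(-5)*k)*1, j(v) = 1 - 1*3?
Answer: -88874207/8239 ≈ -10787.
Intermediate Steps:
j(v) = -2 (j(v) = 1 - 3 = -2)
R(k) = -2*k (R(k) = -2*k*1 = -2*k)
O = -33070/8239 (O = -2*(14971 + 1564)/(11010 - 2771) = -33070/8239 ≈ -4.0138)
(O - 7208) + ((R(36) + 5717) - 9220) = (-33070/8239 - 7208) + ((-2*36 + 5717) - 9220) = -59419782/8239 + ((-72 + 5717) - 9220) = -59419782/8239 + (5645 - 9220) = -59419782/8239 - 3575 = -88874207/8239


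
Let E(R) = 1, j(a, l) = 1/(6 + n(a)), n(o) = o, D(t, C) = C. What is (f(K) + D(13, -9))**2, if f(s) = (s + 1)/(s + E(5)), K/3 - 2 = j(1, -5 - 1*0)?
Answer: 64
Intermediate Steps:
j(a, l) = 1/(6 + a)
K = 45/7 (K = 6 + 3/(6 + 1) = 6 + 3/7 = 45/7 ≈ 6.4286)
f(s) = 1 (f(s) = (s + 1)/(s + 1) = (1 + s)/(1 + s) = 1)
(f(K) + D(13, -9))**2 = (1 - 9)**2 = (-8)**2 = 64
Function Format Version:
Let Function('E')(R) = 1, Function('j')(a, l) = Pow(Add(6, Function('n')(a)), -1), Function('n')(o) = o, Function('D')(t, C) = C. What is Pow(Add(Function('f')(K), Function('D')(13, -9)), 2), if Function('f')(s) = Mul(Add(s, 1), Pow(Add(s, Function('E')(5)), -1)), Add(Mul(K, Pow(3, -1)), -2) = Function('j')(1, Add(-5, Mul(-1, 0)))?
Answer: 64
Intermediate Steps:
Function('j')(a, l) = Pow(Add(6, a), -1)
K = Rational(45, 7) (K = Add(6, Mul(3, Pow(Add(6, 1), -1))) = Add(6, Mul(3, Pow(7, -1))) = Add(6, Mul(3, Rational(1, 7))) = Add(6, Rational(3, 7)) = Rational(45, 7) ≈ 6.4286)
Function('f')(s) = 1 (Function('f')(s) = Mul(Add(s, 1), Pow(Add(s, 1), -1)) = Mul(Add(1, s), Pow(Add(1, s), -1)) = 1)
Pow(Add(Function('f')(K), Function('D')(13, -9)), 2) = Pow(Add(1, -9), 2) = Pow(-8, 2) = 64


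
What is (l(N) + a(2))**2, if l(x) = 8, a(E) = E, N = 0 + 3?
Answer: 100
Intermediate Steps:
N = 3
(l(N) + a(2))**2 = (8 + 2)**2 = 10**2 = 100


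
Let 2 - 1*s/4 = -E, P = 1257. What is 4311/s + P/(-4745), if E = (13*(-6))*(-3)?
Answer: 19269087/4479280 ≈ 4.3018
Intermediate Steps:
E = 234 (E = -78*(-3) = 234)
s = 944 (s = 8 - (-4)*234 = 8 - 4*(-234) = 8 + 936 = 944)
4311/s + P/(-4745) = 4311/944 + 1257/(-4745) = 4311*(1/944) + 1257*(-1/4745) = 4311/944 - 1257/4745 = 19269087/4479280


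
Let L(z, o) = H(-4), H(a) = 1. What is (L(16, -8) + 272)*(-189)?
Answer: -51597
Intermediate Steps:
L(z, o) = 1
(L(16, -8) + 272)*(-189) = (1 + 272)*(-189) = 273*(-189) = -51597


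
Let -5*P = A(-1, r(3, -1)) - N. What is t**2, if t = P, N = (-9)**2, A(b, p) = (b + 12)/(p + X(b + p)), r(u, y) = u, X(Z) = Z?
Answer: 155236/625 ≈ 248.38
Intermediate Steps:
A(b, p) = (12 + b)/(b + 2*p) (A(b, p) = (b + 12)/(p + (b + p)) = (12 + b)/(b + 2*p))
N = 81
P = 394/25 (P = -((12 - 1)/(-1 + 2*3) - 1*81)/5 = -(11/(-1 + 6) - 81)/5 = -(11/5 - 81)/5 = -1/5*(-394/5) = 394/25 ≈ 15.760)
t = 394/25 ≈ 15.760
t**2 = (394/25)**2 = 155236/625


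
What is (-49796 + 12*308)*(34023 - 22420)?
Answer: -534898300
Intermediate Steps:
(-49796 + 12*308)*(34023 - 22420) = (-49796 + 3696)*11603 = -46100*11603 = -534898300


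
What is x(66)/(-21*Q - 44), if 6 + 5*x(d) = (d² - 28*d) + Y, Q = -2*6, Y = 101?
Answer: 2603/1040 ≈ 2.5029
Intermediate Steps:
Q = -12
x(d) = 19 - 28*d/5 + d²/5 (x(d) = -6/5 + ((d² - 28*d) + 101)/5 = -6/5 + (101 + d² - 28*d)/5 = -6/5 + (101/5 - 28*d/5 + d²/5) = 19 - 28*d/5 + d²/5)
x(66)/(-21*Q - 44) = (19 - 28/5*66 + (⅕)*66²)/(-21*(-12) - 44) = (19 - 1848/5 + (⅕)*4356)/(252 - 44) = (19 - 1848/5 + 4356/5)/208 = (2603/5)*(1/208) = 2603/1040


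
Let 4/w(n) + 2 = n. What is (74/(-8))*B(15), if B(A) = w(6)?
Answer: -37/4 ≈ -9.2500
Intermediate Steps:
w(n) = 4/(-2 + n)
B(A) = 1 (B(A) = 4/(-2 + 6) = 4/4 = 4*(¼) = 1)
(74/(-8))*B(15) = (74/(-8))*1 = (74*(-⅛))*1 = -37/4*1 = -37/4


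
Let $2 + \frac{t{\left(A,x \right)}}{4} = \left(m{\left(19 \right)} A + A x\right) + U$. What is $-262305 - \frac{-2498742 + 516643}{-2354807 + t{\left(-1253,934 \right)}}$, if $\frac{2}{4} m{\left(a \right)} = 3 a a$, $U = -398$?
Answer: $- \frac{4693584566234}{17893607} \approx -2.6231 \cdot 10^{5}$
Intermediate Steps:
$m{\left(a \right)} = 6 a^{2}$ ($m{\left(a \right)} = 2 \cdot 3 a a = 2 \cdot 3 a^{2} = 6 a^{2}$)
$t{\left(A,x \right)} = -1600 + 8664 A + 4 A x$ ($t{\left(A,x \right)} = -8 + 4 \left(\left(6 \cdot 19^{2} A + A x\right) - 398\right) = -8 + 4 \left(\left(6 \cdot 361 A + A x\right) - 398\right) = -8 + 4 \left(\left(2166 A + A x\right) - 398\right) = -8 + 4 \left(-398 + 2166 A + A x\right) = -8 + \left(-1592 + 8664 A + 4 A x\right) = -1600 + 8664 A + 4 A x$)
$-262305 - \frac{-2498742 + 516643}{-2354807 + t{\left(-1253,934 \right)}} = -262305 - \frac{-2498742 + 516643}{-2354807 + \left(-1600 + 8664 \left(-1253\right) + 4 \left(-1253\right) 934\right)} = -262305 - - \frac{1982099}{-2354807 - 15538800} = -262305 - - \frac{1982099}{-17893607} = -262305 - \left(-1982099\right) \left(- \frac{1}{17893607}\right) = -262305 - \frac{1982099}{17893607} = - \frac{4693584566234}{17893607}$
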